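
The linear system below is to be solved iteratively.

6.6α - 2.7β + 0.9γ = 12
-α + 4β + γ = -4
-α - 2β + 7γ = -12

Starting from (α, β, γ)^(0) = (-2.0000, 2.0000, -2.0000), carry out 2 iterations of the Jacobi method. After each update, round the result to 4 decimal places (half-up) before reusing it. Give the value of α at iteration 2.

1.6039

Iteration 1:
  α = (12 - (-2.7)·2.0000 - (0.9)·-2.0000) / (6.6) = 2.9091
  β = (-4 - (-1)·-2.0000 - (1)·-2.0000) / (4) = -1.0000
  γ = (-12 - (-1)·-2.0000 - (-2)·2.0000) / (7) = -1.4286
Iteration 2:
  α = (12 - (-2.7)·-1.0000 - (0.9)·-1.4286) / (6.6) = 1.6039
  β = (-4 - (-1)·2.9091 - (1)·-1.4286) / (4) = 0.0844
  γ = (-12 - (-1)·2.9091 - (-2)·-1.0000) / (7) = -1.5844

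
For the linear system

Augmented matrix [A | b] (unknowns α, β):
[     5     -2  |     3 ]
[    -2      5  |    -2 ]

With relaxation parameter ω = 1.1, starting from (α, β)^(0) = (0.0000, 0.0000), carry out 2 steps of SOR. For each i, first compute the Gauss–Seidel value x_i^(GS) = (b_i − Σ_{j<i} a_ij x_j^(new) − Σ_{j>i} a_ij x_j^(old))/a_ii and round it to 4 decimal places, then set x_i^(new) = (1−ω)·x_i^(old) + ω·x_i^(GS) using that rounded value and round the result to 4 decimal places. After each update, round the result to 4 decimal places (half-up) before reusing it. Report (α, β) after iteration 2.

(0.5282, -0.1926)

Iteration 1:
  α: GS value = (3 - (-2)·0.0000) / (5) = 0.6000;  α ← (1−ω)·0.0000 + ω·0.6000 = 0.6600
  β: GS value = (-2 - (-2)·0.6600) / (5) = -0.1360;  β ← (1−ω)·0.0000 + ω·-0.1360 = -0.1496
Iteration 2:
  α: GS value = (3 - (-2)·-0.1496) / (5) = 0.5402;  α ← (1−ω)·0.6600 + ω·0.5402 = 0.5282
  β: GS value = (-2 - (-2)·0.5282) / (5) = -0.1887;  β ← (1−ω)·-0.1496 + ω·-0.1887 = -0.1926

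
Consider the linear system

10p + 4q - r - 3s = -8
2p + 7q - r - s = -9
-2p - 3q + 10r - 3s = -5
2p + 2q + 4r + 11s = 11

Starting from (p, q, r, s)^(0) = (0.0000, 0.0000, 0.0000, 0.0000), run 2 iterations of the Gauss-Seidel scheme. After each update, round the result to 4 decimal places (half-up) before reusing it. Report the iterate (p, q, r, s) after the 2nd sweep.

(0.0330, -1.1929, -0.3434, 1.3358)

Iteration 1:
  p = (-8 - (4)·0.0000 - (-1)·0.0000 - (-3)·0.0000) / (10) = -0.8000
  q = (-9 - (2)·-0.8000 - (-1)·0.0000 - (-1)·0.0000) / (7) = -1.0571
  r = (-5 - (-2)·-0.8000 - (-3)·-1.0571 - (-3)·0.0000) / (10) = -0.9771
  s = (11 - (2)·-0.8000 - (2)·-1.0571 - (4)·-0.9771) / (11) = 1.6930
Iteration 2:
  p = (-8 - (4)·-1.0571 - (-1)·-0.9771 - (-3)·1.6930) / (10) = 0.0330
  q = (-9 - (2)·0.0330 - (-1)·-0.9771 - (-1)·1.6930) / (7) = -1.1929
  r = (-5 - (-2)·0.0330 - (-3)·-1.1929 - (-3)·1.6930) / (10) = -0.3434
  s = (11 - (2)·0.0330 - (2)·-1.1929 - (4)·-0.3434) / (11) = 1.3358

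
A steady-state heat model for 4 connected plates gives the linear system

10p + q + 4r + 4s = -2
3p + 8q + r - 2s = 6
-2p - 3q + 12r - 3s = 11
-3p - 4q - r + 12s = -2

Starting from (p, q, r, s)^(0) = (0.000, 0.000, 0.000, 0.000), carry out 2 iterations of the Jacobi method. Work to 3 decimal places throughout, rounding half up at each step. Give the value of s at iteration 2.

0.110

Iteration 1:
  p = (-2 - (1)·0.000 - (4)·0.000 - (4)·0.000) / (10) = -0.200
  q = (6 - (3)·0.000 - (1)·0.000 - (-2)·0.000) / (8) = 0.750
  r = (11 - (-2)·0.000 - (-3)·0.000 - (-3)·0.000) / (12) = 0.917
  s = (-2 - (-3)·0.000 - (-4)·0.000 - (-1)·0.000) / (12) = -0.167
Iteration 2:
  p = (-2 - (1)·0.750 - (4)·0.917 - (4)·-0.167) / (10) = -0.575
  q = (6 - (3)·-0.200 - (1)·0.917 - (-2)·-0.167) / (8) = 0.669
  r = (11 - (-2)·-0.200 - (-3)·0.750 - (-3)·-0.167) / (12) = 1.029
  s = (-2 - (-3)·-0.200 - (-4)·0.750 - (-1)·0.917) / (12) = 0.110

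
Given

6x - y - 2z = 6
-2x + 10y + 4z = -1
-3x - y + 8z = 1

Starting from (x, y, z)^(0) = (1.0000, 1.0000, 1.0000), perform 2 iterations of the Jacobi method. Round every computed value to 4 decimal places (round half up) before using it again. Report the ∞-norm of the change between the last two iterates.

0.3417

Iteration 1:
  x = (6 - (-1)·1.0000 - (-2)·1.0000) / (6) = 1.5000
  y = (-1 - (-2)·1.0000 - (4)·1.0000) / (10) = -0.3000
  z = (1 - (-3)·1.0000 - (-1)·1.0000) / (8) = 0.6250
Iteration 2:
  x = (6 - (-1)·-0.3000 - (-2)·0.6250) / (6) = 1.1583
  y = (-1 - (-2)·1.5000 - (4)·0.6250) / (10) = -0.0500
  z = (1 - (-3)·1.5000 - (-1)·-0.3000) / (8) = 0.6500
Change: (-0.3417, 0.2500, 0.0250) → max |·| = 0.3417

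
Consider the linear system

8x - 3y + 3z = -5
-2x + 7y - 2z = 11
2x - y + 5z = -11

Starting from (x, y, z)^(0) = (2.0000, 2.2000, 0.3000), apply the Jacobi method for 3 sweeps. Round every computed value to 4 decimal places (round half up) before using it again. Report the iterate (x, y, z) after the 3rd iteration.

Iteration 1:
  x = (-5 - (-3)·2.2000 - (3)·0.3000) / (8) = 0.0875
  y = (11 - (-2)·2.0000 - (-2)·0.3000) / (7) = 2.2286
  z = (-11 - (2)·2.0000 - (-1)·2.2000) / (5) = -2.5600
Iteration 2:
  x = (-5 - (-3)·2.2286 - (3)·-2.5600) / (8) = 1.1707
  y = (11 - (-2)·0.0875 - (-2)·-2.5600) / (7) = 0.8650
  z = (-11 - (2)·0.0875 - (-1)·2.2286) / (5) = -1.7893
Iteration 3:
  x = (-5 - (-3)·0.8650 - (3)·-1.7893) / (8) = 0.3704
  y = (11 - (-2)·1.1707 - (-2)·-1.7893) / (7) = 1.3947
  z = (-11 - (2)·1.1707 - (-1)·0.8650) / (5) = -2.4953

(0.3704, 1.3947, -2.4953)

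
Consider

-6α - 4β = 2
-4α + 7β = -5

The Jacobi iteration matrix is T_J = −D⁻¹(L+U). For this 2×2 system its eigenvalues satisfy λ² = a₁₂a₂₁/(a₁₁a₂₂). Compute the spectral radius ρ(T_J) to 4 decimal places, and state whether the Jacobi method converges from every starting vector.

a₁₂a₂₁/(a₁₁a₂₂) = (-4)·(-4) / ((-6)·(7)) = -0.380952
ρ = √|-0.380952| = √0.380952 = 0.6172
ρ < 1, so Jacobi converges

0.6172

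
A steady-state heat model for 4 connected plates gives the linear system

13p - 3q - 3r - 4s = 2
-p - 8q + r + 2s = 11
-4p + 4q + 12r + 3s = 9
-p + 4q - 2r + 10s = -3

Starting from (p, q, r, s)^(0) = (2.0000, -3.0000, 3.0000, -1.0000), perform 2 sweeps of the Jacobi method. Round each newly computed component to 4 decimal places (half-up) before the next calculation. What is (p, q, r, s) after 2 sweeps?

(0.9462, -0.5974, 0.7737, 0.8180)

Iteration 1:
  p = (2 - (-3)·-3.0000 - (-3)·3.0000 - (-4)·-1.0000) / (13) = -0.1538
  q = (11 - (-1)·2.0000 - (1)·3.0000 - (2)·-1.0000) / (-8) = -1.5000
  r = (9 - (-4)·2.0000 - (4)·-3.0000 - (3)·-1.0000) / (12) = 2.6667
  s = (-3 - (-1)·2.0000 - (4)·-3.0000 - (-2)·3.0000) / (10) = 1.7000
Iteration 2:
  p = (2 - (-3)·-1.5000 - (-3)·2.6667 - (-4)·1.7000) / (13) = 0.9462
  q = (11 - (-1)·-0.1538 - (1)·2.6667 - (2)·1.7000) / (-8) = -0.5974
  r = (9 - (-4)·-0.1538 - (4)·-1.5000 - (3)·1.7000) / (12) = 0.7737
  s = (-3 - (-1)·-0.1538 - (4)·-1.5000 - (-2)·2.6667) / (10) = 0.8180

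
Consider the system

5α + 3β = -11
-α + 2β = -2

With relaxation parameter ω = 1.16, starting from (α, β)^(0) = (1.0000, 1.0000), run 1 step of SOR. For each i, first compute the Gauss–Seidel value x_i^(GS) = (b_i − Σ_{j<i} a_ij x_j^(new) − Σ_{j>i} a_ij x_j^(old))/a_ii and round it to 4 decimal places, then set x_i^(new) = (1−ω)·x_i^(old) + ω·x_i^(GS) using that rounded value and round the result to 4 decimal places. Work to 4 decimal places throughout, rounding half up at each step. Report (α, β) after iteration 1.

(-3.4080, -3.2966)

Iteration 1:
  α: GS value = (-11 - (3)·1.0000) / (5) = -2.8000;  α ← (1−ω)·1.0000 + ω·-2.8000 = -3.4080
  β: GS value = (-2 - (-1)·-3.4080) / (2) = -2.7040;  β ← (1−ω)·1.0000 + ω·-2.7040 = -3.2966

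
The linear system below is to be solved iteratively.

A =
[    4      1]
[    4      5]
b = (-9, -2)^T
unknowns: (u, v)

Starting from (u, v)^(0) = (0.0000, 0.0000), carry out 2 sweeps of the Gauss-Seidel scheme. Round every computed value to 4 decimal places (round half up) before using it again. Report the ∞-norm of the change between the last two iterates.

Iteration 1:
  u = (-9 - (1)·0.0000) / (4) = -2.2500
  v = (-2 - (4)·-2.2500) / (5) = 1.4000
Iteration 2:
  u = (-9 - (1)·1.4000) / (4) = -2.6000
  v = (-2 - (4)·-2.6000) / (5) = 1.6800
Change: (-0.3500, 0.2800) → max |·| = 0.3500

0.3500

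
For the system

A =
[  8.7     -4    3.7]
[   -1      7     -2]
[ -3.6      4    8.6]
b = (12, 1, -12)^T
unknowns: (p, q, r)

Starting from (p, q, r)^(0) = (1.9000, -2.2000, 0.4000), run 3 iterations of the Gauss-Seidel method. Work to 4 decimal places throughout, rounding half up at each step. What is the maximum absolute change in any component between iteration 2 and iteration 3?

Iteration 1:
  p = (12 - (-4)·-2.2000 - (3.7)·0.4000) / (8.7) = 0.1977
  q = (1 - (-1)·0.1977 - (-2)·0.4000) / (7) = 0.2854
  r = (-12 - (-3.6)·0.1977 - (4)·0.2854) / (8.6) = -1.4453
Iteration 2:
  p = (12 - (-4)·0.2854 - (3.7)·-1.4453) / (8.7) = 2.1252
  q = (1 - (-1)·2.1252 - (-2)·-1.4453) / (7) = 0.0335
  r = (-12 - (-3.6)·2.1252 - (4)·0.0335) / (8.6) = -0.5213
Iteration 3:
  p = (12 - (-4)·0.0335 - (3.7)·-0.5213) / (8.7) = 1.6164
  q = (1 - (-1)·1.6164 - (-2)·-0.5213) / (7) = 0.2248
  r = (-12 - (-3.6)·1.6164 - (4)·0.2248) / (8.6) = -0.8233
Change: (-0.5088, 0.1913, -0.3020) → max |·| = 0.5088

0.5088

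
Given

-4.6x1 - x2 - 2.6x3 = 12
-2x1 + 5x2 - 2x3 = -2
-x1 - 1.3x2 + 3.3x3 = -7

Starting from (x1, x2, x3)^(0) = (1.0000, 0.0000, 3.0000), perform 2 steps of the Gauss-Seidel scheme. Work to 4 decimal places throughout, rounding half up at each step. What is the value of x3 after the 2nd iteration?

-2.9987

Iteration 1:
  x1 = (12 - (-1)·0.0000 - (-2.6)·3.0000) / (-4.6) = -4.3043
  x2 = (-2 - (-2)·-4.3043 - (-2)·3.0000) / (5) = -0.9217
  x3 = (-7 - (-1)·-4.3043 - (-1.3)·-0.9217) / (3.3) = -3.7886
Iteration 2:
  x1 = (12 - (-1)·-0.9217 - (-2.6)·-3.7886) / (-4.6) = -0.2669
  x2 = (-2 - (-2)·-0.2669 - (-2)·-3.7886) / (5) = -2.0222
  x3 = (-7 - (-1)·-0.2669 - (-1.3)·-2.0222) / (3.3) = -2.9987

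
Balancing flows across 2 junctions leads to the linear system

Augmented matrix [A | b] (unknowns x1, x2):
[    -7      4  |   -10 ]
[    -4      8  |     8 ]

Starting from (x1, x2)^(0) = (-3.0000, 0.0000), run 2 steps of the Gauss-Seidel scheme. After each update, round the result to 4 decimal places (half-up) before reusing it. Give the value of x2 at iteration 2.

2.2041

Iteration 1:
  x1 = (-10 - (4)·0.0000) / (-7) = 1.4286
  x2 = (8 - (-4)·1.4286) / (8) = 1.7143
Iteration 2:
  x1 = (-10 - (4)·1.7143) / (-7) = 2.4082
  x2 = (8 - (-4)·2.4082) / (8) = 2.2041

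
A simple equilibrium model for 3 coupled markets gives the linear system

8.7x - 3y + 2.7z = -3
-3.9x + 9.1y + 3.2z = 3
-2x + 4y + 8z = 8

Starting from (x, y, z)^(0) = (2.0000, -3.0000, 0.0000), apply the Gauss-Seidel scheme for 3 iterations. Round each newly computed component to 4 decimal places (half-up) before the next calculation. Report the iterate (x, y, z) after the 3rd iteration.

Iteration 1:
  x = (-3 - (-3)·-3.0000 - (2.7)·0.0000) / (8.7) = -1.3793
  y = (3 - (-3.9)·-1.3793 - (3.2)·0.0000) / (9.1) = -0.2615
  z = (8 - (-2)·-1.3793 - (4)·-0.2615) / (8) = 0.7859
Iteration 2:
  x = (-3 - (-3)·-0.2615 - (2.7)·0.7859) / (8.7) = -0.6789
  y = (3 - (-3.9)·-0.6789 - (3.2)·0.7859) / (9.1) = -0.2376
  z = (8 - (-2)·-0.6789 - (4)·-0.2376) / (8) = 0.9491
Iteration 3:
  x = (-3 - (-3)·-0.2376 - (2.7)·0.9491) / (8.7) = -0.7213
  y = (3 - (-3.9)·-0.7213 - (3.2)·0.9491) / (9.1) = -0.3132
  z = (8 - (-2)·-0.7213 - (4)·-0.3132) / (8) = 0.9763

(-0.7213, -0.3132, 0.9763)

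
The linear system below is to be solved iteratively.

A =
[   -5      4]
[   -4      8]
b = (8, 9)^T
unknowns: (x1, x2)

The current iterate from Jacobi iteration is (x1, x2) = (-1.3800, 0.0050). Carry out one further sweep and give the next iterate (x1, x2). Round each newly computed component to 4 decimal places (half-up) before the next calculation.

(-1.5960, 0.4350)

One sweep:
  x1 = (8 - (4)·0.0050) / (-5) = -1.5960
  x2 = (9 - (-4)·-1.3800) / (8) = 0.4350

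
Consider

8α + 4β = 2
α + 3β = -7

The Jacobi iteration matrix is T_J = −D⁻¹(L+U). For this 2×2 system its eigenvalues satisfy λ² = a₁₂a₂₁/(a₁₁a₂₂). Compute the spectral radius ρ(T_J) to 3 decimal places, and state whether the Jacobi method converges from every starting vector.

a₁₂a₂₁/(a₁₁a₂₂) = (4)·(1) / ((8)·(3)) = 0.166667
ρ = √|0.166667| = √0.166667 = 0.408
ρ < 1, so Jacobi converges

0.408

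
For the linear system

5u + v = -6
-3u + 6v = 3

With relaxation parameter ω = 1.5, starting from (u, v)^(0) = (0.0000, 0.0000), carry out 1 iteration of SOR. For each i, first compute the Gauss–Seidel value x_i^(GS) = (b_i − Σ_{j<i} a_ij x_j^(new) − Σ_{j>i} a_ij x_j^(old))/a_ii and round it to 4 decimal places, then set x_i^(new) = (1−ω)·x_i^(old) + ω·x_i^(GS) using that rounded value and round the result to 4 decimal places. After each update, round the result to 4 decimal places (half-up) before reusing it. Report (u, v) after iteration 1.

Iteration 1:
  u: GS value = (-6 - (1)·0.0000) / (5) = -1.2000;  u ← (1−ω)·0.0000 + ω·-1.2000 = -1.8000
  v: GS value = (3 - (-3)·-1.8000) / (6) = -0.4000;  v ← (1−ω)·0.0000 + ω·-0.4000 = -0.6000

(-1.8000, -0.6000)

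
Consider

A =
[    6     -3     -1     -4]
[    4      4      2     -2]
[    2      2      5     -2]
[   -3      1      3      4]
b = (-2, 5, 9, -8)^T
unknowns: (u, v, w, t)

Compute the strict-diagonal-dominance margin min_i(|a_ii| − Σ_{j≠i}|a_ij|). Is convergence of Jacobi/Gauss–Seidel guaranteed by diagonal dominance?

-4

row 1: |6| − (3+1+4) = -2
row 2: |4| − (4+2+2) = -4
row 3: |5| − (2+2+2) = -1
row 4: |4| − (3+1+3) = -3
minimum over rows = -4 → not strictly diagonally dominant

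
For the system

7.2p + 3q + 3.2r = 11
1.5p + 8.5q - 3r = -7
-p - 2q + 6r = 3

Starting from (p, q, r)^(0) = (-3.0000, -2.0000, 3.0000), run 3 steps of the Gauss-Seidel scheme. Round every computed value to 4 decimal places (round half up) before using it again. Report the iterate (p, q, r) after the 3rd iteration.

Iteration 1:
  p = (11 - (3)·-2.0000 - (3.2)·3.0000) / (7.2) = 1.0278
  q = (-7 - (1.5)·1.0278 - (-3)·3.0000) / (8.5) = 0.0539
  r = (3 - (-1)·1.0278 - (-2)·0.0539) / (6) = 0.6893
Iteration 2:
  p = (11 - (3)·0.0539 - (3.2)·0.6893) / (7.2) = 1.1990
  q = (-7 - (1.5)·1.1990 - (-3)·0.6893) / (8.5) = -0.7918
  r = (3 - (-1)·1.1990 - (-2)·-0.7918) / (6) = 0.4359
Iteration 3:
  p = (11 - (3)·-0.7918 - (3.2)·0.4359) / (7.2) = 1.6640
  q = (-7 - (1.5)·1.6640 - (-3)·0.4359) / (8.5) = -0.9633
  r = (3 - (-1)·1.6640 - (-2)·-0.9633) / (6) = 0.4562

(1.6640, -0.9633, 0.4562)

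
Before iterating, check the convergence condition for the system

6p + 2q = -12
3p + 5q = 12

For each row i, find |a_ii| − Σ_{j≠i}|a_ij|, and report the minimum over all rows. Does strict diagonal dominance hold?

2

row 1: |6| − (2) = 4
row 2: |5| − (3) = 2
minimum over rows = 2 → strictly diagonally dominant (convergence guaranteed)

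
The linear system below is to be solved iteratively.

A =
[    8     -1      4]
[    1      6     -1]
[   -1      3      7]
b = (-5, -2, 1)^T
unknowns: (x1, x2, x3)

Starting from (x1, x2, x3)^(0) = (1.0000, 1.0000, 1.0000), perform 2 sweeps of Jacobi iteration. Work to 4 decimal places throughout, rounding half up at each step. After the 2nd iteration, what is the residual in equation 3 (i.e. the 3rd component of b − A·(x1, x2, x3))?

Iteration 1:
  x1 = (-5 - (-1)·1.0000 - (4)·1.0000) / (8) = -1.0000
  x2 = (-2 - (1)·1.0000 - (-1)·1.0000) / (6) = -0.3333
  x3 = (1 - (-1)·1.0000 - (3)·1.0000) / (7) = -0.1429
Iteration 2:
  x1 = (-5 - (-1)·-0.3333 - (4)·-0.1429) / (8) = -0.5952
  x2 = (-2 - (1)·-1.0000 - (-1)·-0.1429) / (6) = -0.1905
  x3 = (1 - (-1)·-1.0000 - (3)·-0.3333) / (7) = 0.1428
Residual b − A·x = (-1.0001, -0.1190, -0.0233)

-0.0233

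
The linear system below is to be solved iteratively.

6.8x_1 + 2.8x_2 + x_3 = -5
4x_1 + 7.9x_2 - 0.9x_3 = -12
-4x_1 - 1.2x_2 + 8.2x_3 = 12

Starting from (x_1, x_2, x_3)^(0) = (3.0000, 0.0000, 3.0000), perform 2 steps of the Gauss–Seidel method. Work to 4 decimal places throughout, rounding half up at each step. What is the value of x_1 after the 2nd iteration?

-0.6141

Iteration 1:
  x_1 = (-5 - (2.8)·0.0000 - (1)·3.0000) / (6.8) = -1.1765
  x_2 = (-12 - (4)·-1.1765 - (-0.9)·3.0000) / (7.9) = -0.5815
  x_3 = (12 - (-4)·-1.1765 - (-1.2)·-0.5815) / (8.2) = 0.8044
Iteration 2:
  x_1 = (-5 - (2.8)·-0.5815 - (1)·0.8044) / (6.8) = -0.6141
  x_2 = (-12 - (4)·-0.6141 - (-0.9)·0.8044) / (7.9) = -1.1164
  x_3 = (12 - (-4)·-0.6141 - (-1.2)·-1.1164) / (8.2) = 1.0005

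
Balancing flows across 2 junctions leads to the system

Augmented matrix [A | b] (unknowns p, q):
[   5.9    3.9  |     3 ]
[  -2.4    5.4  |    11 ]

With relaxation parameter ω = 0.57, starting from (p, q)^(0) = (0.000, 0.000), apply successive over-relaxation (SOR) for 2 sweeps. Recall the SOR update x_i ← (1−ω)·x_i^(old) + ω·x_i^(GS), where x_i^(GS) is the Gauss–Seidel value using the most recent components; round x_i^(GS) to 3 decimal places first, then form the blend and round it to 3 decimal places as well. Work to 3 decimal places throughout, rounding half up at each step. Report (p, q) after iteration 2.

(-0.051, 1.679)

Iteration 1:
  p: GS value = (3 - (3.9)·0.000) / (5.9) = 0.508;  p ← (1−ω)·0.000 + ω·0.508 = 0.290
  q: GS value = (11 - (-2.4)·0.290) / (5.4) = 2.166;  q ← (1−ω)·0.000 + ω·2.166 = 1.235
Iteration 2:
  p: GS value = (3 - (3.9)·1.235) / (5.9) = -0.308;  p ← (1−ω)·0.290 + ω·-0.308 = -0.051
  q: GS value = (11 - (-2.4)·-0.051) / (5.4) = 2.014;  q ← (1−ω)·1.235 + ω·2.014 = 1.679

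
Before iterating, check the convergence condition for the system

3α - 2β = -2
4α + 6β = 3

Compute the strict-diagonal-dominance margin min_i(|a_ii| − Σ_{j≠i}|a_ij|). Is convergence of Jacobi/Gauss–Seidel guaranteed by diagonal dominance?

row 1: |3| − (2) = 1
row 2: |6| − (4) = 2
minimum over rows = 1 → strictly diagonally dominant (convergence guaranteed)

1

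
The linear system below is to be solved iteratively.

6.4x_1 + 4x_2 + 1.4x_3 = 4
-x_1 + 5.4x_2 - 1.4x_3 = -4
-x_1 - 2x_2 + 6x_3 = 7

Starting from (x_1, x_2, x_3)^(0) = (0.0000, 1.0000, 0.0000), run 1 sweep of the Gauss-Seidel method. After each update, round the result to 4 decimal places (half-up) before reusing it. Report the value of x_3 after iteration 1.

0.9198

Iteration 1:
  x_1 = (4 - (4)·1.0000 - (1.4)·0.0000) / (6.4) = 0.0000
  x_2 = (-4 - (-1)·0.0000 - (-1.4)·0.0000) / (5.4) = -0.7407
  x_3 = (7 - (-1)·0.0000 - (-2)·-0.7407) / (6) = 0.9198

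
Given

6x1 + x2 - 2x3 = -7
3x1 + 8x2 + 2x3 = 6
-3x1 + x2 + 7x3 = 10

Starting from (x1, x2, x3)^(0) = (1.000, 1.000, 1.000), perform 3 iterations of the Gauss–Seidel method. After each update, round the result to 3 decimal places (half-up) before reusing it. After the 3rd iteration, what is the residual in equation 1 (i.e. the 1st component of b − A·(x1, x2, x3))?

Iteration 1:
  x1 = (-7 - (1)·1.000 - (-2)·1.000) / (6) = -1.000
  x2 = (6 - (3)·-1.000 - (2)·1.000) / (8) = 0.875
  x3 = (10 - (-3)·-1.000 - (1)·0.875) / (7) = 0.875
Iteration 2:
  x1 = (-7 - (1)·0.875 - (-2)·0.875) / (6) = -1.021
  x2 = (6 - (3)·-1.021 - (2)·0.875) / (8) = 0.914
  x3 = (10 - (-3)·-1.021 - (1)·0.914) / (7) = 0.860
Iteration 3:
  x1 = (-7 - (1)·0.914 - (-2)·0.860) / (6) = -1.032
  x2 = (6 - (3)·-1.032 - (2)·0.860) / (8) = 0.922
  x3 = (10 - (-3)·-1.032 - (1)·0.922) / (7) = 0.855
Residual b − A·x = (-0.020, 0.010, -0.003)

-0.020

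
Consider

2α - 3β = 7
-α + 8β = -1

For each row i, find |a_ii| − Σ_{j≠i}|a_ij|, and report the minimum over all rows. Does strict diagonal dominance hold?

-1

row 1: |2| − (3) = -1
row 2: |8| − (1) = 7
minimum over rows = -1 → not strictly diagonally dominant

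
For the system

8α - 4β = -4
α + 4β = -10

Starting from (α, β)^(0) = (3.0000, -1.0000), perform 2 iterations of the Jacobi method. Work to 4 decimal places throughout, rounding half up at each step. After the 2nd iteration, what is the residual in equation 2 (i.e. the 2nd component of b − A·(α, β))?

Iteration 1:
  α = (-4 - (-4)·-1.0000) / (8) = -1.0000
  β = (-10 - (1)·3.0000) / (4) = -3.2500
Iteration 2:
  α = (-4 - (-4)·-3.2500) / (8) = -2.1250
  β = (-10 - (1)·-1.0000) / (4) = -2.2500
Residual b − A·x = (4.0000, 1.1250)

1.1250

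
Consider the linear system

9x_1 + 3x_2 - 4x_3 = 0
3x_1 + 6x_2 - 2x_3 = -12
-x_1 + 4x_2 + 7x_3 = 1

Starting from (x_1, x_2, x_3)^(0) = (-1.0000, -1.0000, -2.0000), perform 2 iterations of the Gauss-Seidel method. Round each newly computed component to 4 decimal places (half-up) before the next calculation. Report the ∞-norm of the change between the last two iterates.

1.9868

Iteration 1:
  x_1 = (0 - (3)·-1.0000 - (-4)·-2.0000) / (9) = -0.5556
  x_2 = (-12 - (3)·-0.5556 - (-2)·-2.0000) / (6) = -2.3889
  x_3 = (1 - (-1)·-0.5556 - (4)·-2.3889) / (7) = 1.4286
Iteration 2:
  x_1 = (0 - (3)·-2.3889 - (-4)·1.4286) / (9) = 1.4312
  x_2 = (-12 - (3)·1.4312 - (-2)·1.4286) / (6) = -2.2394
  x_3 = (1 - (-1)·1.4312 - (4)·-2.2394) / (7) = 1.6270
Change: (1.9868, 0.1495, 0.1984) → max |·| = 1.9868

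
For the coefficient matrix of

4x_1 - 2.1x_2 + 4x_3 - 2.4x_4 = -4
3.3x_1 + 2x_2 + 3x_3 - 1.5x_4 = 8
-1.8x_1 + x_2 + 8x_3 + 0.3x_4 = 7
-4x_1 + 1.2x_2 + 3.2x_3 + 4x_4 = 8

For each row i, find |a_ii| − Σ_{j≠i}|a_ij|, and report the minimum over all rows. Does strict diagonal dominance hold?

row 1: |4| − (2.1+4+2.4) = -4.5
row 2: |2| − (3.3+3+1.5) = -5.8
row 3: |8| − (1.8+1+0.3) = 4.9
row 4: |4| − (4+1.2+3.2) = -4.4
minimum over rows = -5.8 → not strictly diagonally dominant

-5.8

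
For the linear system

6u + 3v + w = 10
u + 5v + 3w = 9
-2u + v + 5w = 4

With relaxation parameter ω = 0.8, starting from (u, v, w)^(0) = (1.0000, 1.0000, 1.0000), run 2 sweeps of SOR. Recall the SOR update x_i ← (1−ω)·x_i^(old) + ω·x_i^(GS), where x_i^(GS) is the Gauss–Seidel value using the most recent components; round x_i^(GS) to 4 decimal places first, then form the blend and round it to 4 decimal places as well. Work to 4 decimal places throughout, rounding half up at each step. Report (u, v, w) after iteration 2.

Iteration 1:
  u: GS value = (10 - (3)·1.0000 - (1)·1.0000) / (6) = 1.0000;  u ← (1−ω)·1.0000 + ω·1.0000 = 1.0000
  v: GS value = (9 - (1)·1.0000 - (3)·1.0000) / (5) = 1.0000;  v ← (1−ω)·1.0000 + ω·1.0000 = 1.0000
  w: GS value = (4 - (-2)·1.0000 - (1)·1.0000) / (5) = 1.0000;  w ← (1−ω)·1.0000 + ω·1.0000 = 1.0000
Iteration 2:
  u: GS value = (10 - (3)·1.0000 - (1)·1.0000) / (6) = 1.0000;  u ← (1−ω)·1.0000 + ω·1.0000 = 1.0000
  v: GS value = (9 - (1)·1.0000 - (3)·1.0000) / (5) = 1.0000;  v ← (1−ω)·1.0000 + ω·1.0000 = 1.0000
  w: GS value = (4 - (-2)·1.0000 - (1)·1.0000) / (5) = 1.0000;  w ← (1−ω)·1.0000 + ω·1.0000 = 1.0000

(1.0000, 1.0000, 1.0000)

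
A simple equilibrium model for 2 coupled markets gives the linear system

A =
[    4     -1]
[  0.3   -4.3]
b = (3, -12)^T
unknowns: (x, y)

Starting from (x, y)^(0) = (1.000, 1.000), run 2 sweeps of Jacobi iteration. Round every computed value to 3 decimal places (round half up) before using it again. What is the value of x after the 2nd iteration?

1.465

Iteration 1:
  x = (3 - (-1)·1.000) / (4) = 1.000
  y = (-12 - (0.3)·1.000) / (-4.3) = 2.860
Iteration 2:
  x = (3 - (-1)·2.860) / (4) = 1.465
  y = (-12 - (0.3)·1.000) / (-4.3) = 2.860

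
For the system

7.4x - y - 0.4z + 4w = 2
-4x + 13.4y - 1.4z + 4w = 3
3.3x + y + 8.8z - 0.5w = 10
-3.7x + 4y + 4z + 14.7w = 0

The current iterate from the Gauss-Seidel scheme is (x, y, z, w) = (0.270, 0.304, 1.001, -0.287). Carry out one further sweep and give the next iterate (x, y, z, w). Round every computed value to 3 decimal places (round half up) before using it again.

One sweep:
  x = (2 - (-1)·0.304 - (-0.4)·1.001 - (4)·-0.287) / (7.4) = 0.521
  y = (3 - (-4)·0.521 - (-1.4)·1.001 - (4)·-0.287) / (13.4) = 0.570
  z = (10 - (3.3)·0.521 - (1)·0.570 - (-0.5)·-0.287) / (8.8) = 0.860
  w = (0 - (-3.7)·0.521 - (4)·0.570 - (4)·0.860) / (14.7) = -0.258

(0.521, 0.570, 0.860, -0.258)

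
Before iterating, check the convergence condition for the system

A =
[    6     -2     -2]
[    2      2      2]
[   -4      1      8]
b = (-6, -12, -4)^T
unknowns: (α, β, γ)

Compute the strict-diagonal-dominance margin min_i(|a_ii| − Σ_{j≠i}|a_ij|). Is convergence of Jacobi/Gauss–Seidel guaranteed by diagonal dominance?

-2

row 1: |6| − (2+2) = 2
row 2: |2| − (2+2) = -2
row 3: |8| − (4+1) = 3
minimum over rows = -2 → not strictly diagonally dominant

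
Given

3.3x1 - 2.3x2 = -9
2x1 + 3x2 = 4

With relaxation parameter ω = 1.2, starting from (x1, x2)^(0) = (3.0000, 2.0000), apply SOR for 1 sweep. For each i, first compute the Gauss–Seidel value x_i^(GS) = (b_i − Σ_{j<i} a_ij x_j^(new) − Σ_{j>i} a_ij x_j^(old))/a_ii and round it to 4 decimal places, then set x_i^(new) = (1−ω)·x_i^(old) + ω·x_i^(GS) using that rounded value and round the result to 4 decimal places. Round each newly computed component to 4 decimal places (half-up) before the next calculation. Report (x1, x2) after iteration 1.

(-2.2000, 2.9600)

Iteration 1:
  x1: GS value = (-9 - (-2.3)·2.0000) / (3.3) = -1.3333;  x1 ← (1−ω)·3.0000 + ω·-1.3333 = -2.2000
  x2: GS value = (4 - (2)·-2.2000) / (3) = 2.8000;  x2 ← (1−ω)·2.0000 + ω·2.8000 = 2.9600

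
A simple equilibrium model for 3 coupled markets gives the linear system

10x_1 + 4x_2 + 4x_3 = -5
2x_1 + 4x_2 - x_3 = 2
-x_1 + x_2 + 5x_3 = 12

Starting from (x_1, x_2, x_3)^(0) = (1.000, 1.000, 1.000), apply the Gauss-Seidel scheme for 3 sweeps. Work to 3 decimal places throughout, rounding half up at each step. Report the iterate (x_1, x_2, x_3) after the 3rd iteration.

(-1.913, 1.873, 1.643)

Iteration 1:
  x_1 = (-5 - (4)·1.000 - (4)·1.000) / (10) = -1.300
  x_2 = (2 - (2)·-1.300 - (-1)·1.000) / (4) = 1.400
  x_3 = (12 - (-1)·-1.300 - (1)·1.400) / (5) = 1.860
Iteration 2:
  x_1 = (-5 - (4)·1.400 - (4)·1.860) / (10) = -1.804
  x_2 = (2 - (2)·-1.804 - (-1)·1.860) / (4) = 1.867
  x_3 = (12 - (-1)·-1.804 - (1)·1.867) / (5) = 1.666
Iteration 3:
  x_1 = (-5 - (4)·1.867 - (4)·1.666) / (10) = -1.913
  x_2 = (2 - (2)·-1.913 - (-1)·1.666) / (4) = 1.873
  x_3 = (12 - (-1)·-1.913 - (1)·1.873) / (5) = 1.643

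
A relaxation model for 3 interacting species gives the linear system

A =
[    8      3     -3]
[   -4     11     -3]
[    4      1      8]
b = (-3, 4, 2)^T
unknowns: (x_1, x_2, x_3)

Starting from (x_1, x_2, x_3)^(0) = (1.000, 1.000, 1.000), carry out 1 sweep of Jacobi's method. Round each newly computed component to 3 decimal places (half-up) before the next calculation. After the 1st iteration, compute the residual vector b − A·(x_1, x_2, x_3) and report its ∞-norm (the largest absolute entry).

9.625

Iteration 1:
  x_1 = (-3 - (3)·1.000 - (-3)·1.000) / (8) = -0.375
  x_2 = (4 - (-4)·1.000 - (-3)·1.000) / (11) = 1.000
  x_3 = (2 - (4)·1.000 - (1)·1.000) / (8) = -0.375
Residual b − A·x = (-4.125, -9.625, 5.500); ∞-norm = 9.625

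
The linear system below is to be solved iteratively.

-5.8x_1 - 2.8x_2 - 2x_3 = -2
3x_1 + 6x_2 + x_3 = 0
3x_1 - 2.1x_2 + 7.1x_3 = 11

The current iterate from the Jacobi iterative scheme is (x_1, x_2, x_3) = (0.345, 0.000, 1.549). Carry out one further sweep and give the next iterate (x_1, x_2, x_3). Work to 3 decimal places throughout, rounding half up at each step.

One sweep:
  x_1 = (-2 - (-2.8)·0.000 - (-2)·1.549) / (-5.8) = -0.189
  x_2 = (0 - (3)·0.345 - (1)·1.549) / (6) = -0.431
  x_3 = (11 - (3)·0.345 - (-2.1)·0.000) / (7.1) = 1.404

(-0.189, -0.431, 1.404)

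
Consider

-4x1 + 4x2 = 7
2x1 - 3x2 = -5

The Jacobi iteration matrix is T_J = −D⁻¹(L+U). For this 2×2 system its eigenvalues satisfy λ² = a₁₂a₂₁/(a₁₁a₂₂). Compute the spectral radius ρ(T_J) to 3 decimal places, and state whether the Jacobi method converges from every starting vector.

0.816

a₁₂a₂₁/(a₁₁a₂₂) = (4)·(2) / ((-4)·(-3)) = 0.666667
ρ = √|0.666667| = √0.666667 = 0.816
ρ < 1, so Jacobi converges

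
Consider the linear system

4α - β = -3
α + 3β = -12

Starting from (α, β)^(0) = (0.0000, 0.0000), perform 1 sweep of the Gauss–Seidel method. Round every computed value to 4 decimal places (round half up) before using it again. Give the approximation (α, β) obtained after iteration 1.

Iteration 1:
  α = (-3 - (-1)·0.0000) / (4) = -0.7500
  β = (-12 - (1)·-0.7500) / (3) = -3.7500

(-0.7500, -3.7500)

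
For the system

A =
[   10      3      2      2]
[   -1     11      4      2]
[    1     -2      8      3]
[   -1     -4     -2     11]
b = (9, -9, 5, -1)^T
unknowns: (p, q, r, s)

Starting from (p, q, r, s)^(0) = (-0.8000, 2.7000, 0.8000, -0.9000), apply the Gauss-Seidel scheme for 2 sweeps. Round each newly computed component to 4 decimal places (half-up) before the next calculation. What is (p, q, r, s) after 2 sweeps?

Iteration 1:
  p = (9 - (3)·2.7000 - (2)·0.8000 - (2)·-0.9000) / (10) = 0.1100
  q = (-9 - (-1)·0.1100 - (4)·0.8000 - (2)·-0.9000) / (11) = -0.9355
  r = (5 - (1)·0.1100 - (-2)·-0.9355 - (3)·-0.9000) / (8) = 0.7149
  s = (-1 - (-1)·0.1100 - (-4)·-0.9355 - (-2)·0.7149) / (11) = -0.2911
Iteration 2:
  p = (9 - (3)·-0.9355 - (2)·0.7149 - (2)·-0.2911) / (10) = 1.0959
  q = (-9 - (-1)·1.0959 - (4)·0.7149 - (2)·-0.2911) / (11) = -0.9256
  r = (5 - (1)·1.0959 - (-2)·-0.9256 - (3)·-0.2911) / (8) = 0.3658
  s = (-1 - (-1)·1.0959 - (-4)·-0.9256 - (-2)·0.3658) / (11) = -0.2614

(1.0959, -0.9256, 0.3658, -0.2614)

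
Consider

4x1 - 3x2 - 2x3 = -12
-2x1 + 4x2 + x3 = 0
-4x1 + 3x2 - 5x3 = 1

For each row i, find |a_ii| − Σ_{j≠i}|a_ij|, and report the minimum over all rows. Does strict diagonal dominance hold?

-2

row 1: |4| − (3+2) = -1
row 2: |4| − (2+1) = 1
row 3: |-5| − (4+3) = -2
minimum over rows = -2 → not strictly diagonally dominant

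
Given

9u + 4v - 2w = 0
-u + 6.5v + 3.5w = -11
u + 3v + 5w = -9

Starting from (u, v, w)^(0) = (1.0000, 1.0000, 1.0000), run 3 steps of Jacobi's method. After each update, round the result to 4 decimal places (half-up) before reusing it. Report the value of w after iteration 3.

Iteration 1:
  u = (0 - (4)·1.0000 - (-2)·1.0000) / (9) = -0.2222
  v = (-11 - (-1)·1.0000 - (3.5)·1.0000) / (6.5) = -2.0769
  w = (-9 - (1)·1.0000 - (3)·1.0000) / (5) = -2.6000
Iteration 2:
  u = (0 - (4)·-2.0769 - (-2)·-2.6000) / (9) = 0.3453
  v = (-11 - (-1)·-0.2222 - (3.5)·-2.6000) / (6.5) = -0.3265
  w = (-9 - (1)·-0.2222 - (3)·-2.0769) / (5) = -0.5094
Iteration 3:
  u = (0 - (4)·-0.3265 - (-2)·-0.5094) / (9) = 0.0319
  v = (-11 - (-1)·0.3453 - (3.5)·-0.5094) / (6.5) = -1.3649
  w = (-9 - (1)·0.3453 - (3)·-0.3265) / (5) = -1.6732

-1.6732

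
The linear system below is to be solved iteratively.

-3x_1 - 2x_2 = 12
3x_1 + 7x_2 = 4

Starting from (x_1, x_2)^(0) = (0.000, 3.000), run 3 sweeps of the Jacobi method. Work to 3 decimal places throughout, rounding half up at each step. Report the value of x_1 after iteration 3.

Iteration 1:
  x_1 = (12 - (-2)·3.000) / (-3) = -6.000
  x_2 = (4 - (3)·0.000) / (7) = 0.571
Iteration 2:
  x_1 = (12 - (-2)·0.571) / (-3) = -4.381
  x_2 = (4 - (3)·-6.000) / (7) = 3.143
Iteration 3:
  x_1 = (12 - (-2)·3.143) / (-3) = -6.095
  x_2 = (4 - (3)·-4.381) / (7) = 2.449

-6.095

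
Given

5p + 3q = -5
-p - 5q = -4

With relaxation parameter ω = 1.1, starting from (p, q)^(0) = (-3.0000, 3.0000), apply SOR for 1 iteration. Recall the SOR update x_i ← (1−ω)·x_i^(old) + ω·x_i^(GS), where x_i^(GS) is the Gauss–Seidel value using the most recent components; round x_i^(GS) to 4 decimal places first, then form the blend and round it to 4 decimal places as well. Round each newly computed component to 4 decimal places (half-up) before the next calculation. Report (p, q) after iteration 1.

(-2.7800, 1.1916)

Iteration 1:
  p: GS value = (-5 - (3)·3.0000) / (5) = -2.8000;  p ← (1−ω)·-3.0000 + ω·-2.8000 = -2.7800
  q: GS value = (-4 - (-1)·-2.7800) / (-5) = 1.3560;  q ← (1−ω)·3.0000 + ω·1.3560 = 1.1916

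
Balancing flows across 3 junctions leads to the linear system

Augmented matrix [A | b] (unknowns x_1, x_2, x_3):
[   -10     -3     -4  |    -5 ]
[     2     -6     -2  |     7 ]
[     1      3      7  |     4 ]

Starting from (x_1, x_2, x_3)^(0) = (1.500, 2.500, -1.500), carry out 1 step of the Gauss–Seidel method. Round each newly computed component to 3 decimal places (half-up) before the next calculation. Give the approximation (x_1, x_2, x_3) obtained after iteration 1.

(0.350, -0.550, 0.757)

Iteration 1:
  x_1 = (-5 - (-3)·2.500 - (-4)·-1.500) / (-10) = 0.350
  x_2 = (7 - (2)·0.350 - (-2)·-1.500) / (-6) = -0.550
  x_3 = (4 - (1)·0.350 - (3)·-0.550) / (7) = 0.757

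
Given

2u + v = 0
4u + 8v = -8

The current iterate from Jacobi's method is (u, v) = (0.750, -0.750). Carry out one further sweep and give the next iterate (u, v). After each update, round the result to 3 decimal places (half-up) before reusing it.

(0.375, -1.375)

One sweep:
  u = (0 - (1)·-0.750) / (2) = 0.375
  v = (-8 - (4)·0.750) / (8) = -1.375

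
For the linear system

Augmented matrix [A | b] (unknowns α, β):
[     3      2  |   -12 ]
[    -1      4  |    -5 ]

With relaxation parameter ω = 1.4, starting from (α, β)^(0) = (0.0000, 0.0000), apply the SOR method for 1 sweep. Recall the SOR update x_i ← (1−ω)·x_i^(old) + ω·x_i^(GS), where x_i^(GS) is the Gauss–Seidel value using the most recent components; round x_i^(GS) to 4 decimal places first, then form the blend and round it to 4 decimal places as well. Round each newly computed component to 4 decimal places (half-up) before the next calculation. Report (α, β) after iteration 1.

Iteration 1:
  α: GS value = (-12 - (2)·0.0000) / (3) = -4.0000;  α ← (1−ω)·0.0000 + ω·-4.0000 = -5.6000
  β: GS value = (-5 - (-1)·-5.6000) / (4) = -2.6500;  β ← (1−ω)·0.0000 + ω·-2.6500 = -3.7100

(-5.6000, -3.7100)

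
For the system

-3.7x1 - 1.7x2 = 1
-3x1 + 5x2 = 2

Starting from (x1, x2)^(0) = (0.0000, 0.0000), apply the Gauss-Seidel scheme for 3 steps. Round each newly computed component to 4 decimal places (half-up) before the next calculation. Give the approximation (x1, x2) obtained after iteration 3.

Iteration 1:
  x1 = (1 - (-1.7)·0.0000) / (-3.7) = -0.2703
  x2 = (2 - (-3)·-0.2703) / (5) = 0.2378
Iteration 2:
  x1 = (1 - (-1.7)·0.2378) / (-3.7) = -0.3795
  x2 = (2 - (-3)·-0.3795) / (5) = 0.1723
Iteration 3:
  x1 = (1 - (-1.7)·0.1723) / (-3.7) = -0.3494
  x2 = (2 - (-3)·-0.3494) / (5) = 0.1904

(-0.3494, 0.1904)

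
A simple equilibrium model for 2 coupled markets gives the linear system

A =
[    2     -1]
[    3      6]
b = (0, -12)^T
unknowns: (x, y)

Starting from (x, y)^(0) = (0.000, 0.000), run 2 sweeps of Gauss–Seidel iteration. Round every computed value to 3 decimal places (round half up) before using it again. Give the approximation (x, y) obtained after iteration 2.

(-1.000, -1.500)

Iteration 1:
  x = (0 - (-1)·0.000) / (2) = 0.000
  y = (-12 - (3)·0.000) / (6) = -2.000
Iteration 2:
  x = (0 - (-1)·-2.000) / (2) = -1.000
  y = (-12 - (3)·-1.000) / (6) = -1.500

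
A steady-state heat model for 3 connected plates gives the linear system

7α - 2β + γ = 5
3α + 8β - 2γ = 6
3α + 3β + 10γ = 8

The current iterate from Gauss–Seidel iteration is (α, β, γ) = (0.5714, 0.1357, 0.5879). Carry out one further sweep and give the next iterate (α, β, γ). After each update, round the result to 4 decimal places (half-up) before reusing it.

(0.6691, 0.6461, 0.4054)

One sweep:
  α = (5 - (-2)·0.1357 - (1)·0.5879) / (7) = 0.6691
  β = (6 - (3)·0.6691 - (-2)·0.5879) / (8) = 0.6461
  γ = (8 - (3)·0.6691 - (3)·0.6461) / (10) = 0.4054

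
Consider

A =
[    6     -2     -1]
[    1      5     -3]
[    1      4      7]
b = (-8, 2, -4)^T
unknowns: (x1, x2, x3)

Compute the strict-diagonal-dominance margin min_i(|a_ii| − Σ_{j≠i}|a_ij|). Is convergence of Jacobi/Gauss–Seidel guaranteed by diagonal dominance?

1

row 1: |6| − (2+1) = 3
row 2: |5| − (1+3) = 1
row 3: |7| − (1+4) = 2
minimum over rows = 1 → strictly diagonally dominant (convergence guaranteed)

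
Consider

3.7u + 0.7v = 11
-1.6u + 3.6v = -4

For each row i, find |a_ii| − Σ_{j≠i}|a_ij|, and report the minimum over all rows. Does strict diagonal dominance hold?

2

row 1: |3.7| − (0.7) = 3
row 2: |3.6| − (1.6) = 2
minimum over rows = 2 → strictly diagonally dominant (convergence guaranteed)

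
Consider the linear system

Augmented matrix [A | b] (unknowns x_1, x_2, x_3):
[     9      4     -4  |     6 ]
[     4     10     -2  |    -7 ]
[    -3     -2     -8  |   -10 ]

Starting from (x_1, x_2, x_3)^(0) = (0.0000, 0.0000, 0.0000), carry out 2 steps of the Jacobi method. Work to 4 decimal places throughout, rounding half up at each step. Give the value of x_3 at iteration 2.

1.1750

Iteration 1:
  x_1 = (6 - (4)·0.0000 - (-4)·0.0000) / (9) = 0.6667
  x_2 = (-7 - (4)·0.0000 - (-2)·0.0000) / (10) = -0.7000
  x_3 = (-10 - (-3)·0.0000 - (-2)·0.0000) / (-8) = 1.2500
Iteration 2:
  x_1 = (6 - (4)·-0.7000 - (-4)·1.2500) / (9) = 1.5333
  x_2 = (-7 - (4)·0.6667 - (-2)·1.2500) / (10) = -0.7167
  x_3 = (-10 - (-3)·0.6667 - (-2)·-0.7000) / (-8) = 1.1750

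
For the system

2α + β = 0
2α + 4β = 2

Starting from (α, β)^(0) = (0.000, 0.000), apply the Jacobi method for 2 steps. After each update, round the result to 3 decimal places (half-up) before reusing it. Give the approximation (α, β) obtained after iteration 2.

(-0.250, 0.500)

Iteration 1:
  α = (0 - (1)·0.000) / (2) = 0.000
  β = (2 - (2)·0.000) / (4) = 0.500
Iteration 2:
  α = (0 - (1)·0.500) / (2) = -0.250
  β = (2 - (2)·0.000) / (4) = 0.500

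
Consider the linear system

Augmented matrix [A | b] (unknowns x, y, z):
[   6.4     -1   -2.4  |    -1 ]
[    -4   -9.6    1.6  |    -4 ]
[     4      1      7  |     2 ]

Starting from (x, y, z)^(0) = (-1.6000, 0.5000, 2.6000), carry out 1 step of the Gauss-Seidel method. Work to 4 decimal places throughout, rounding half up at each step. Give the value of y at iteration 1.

Iteration 1:
  x = (-1 - (-1)·0.5000 - (-2.4)·2.6000) / (6.4) = 0.8969
  y = (-4 - (-4)·0.8969 - (1.6)·2.6000) / (-9.6) = 0.4763
  z = (2 - (4)·0.8969 - (1)·0.4763) / (7) = -0.2948

0.4763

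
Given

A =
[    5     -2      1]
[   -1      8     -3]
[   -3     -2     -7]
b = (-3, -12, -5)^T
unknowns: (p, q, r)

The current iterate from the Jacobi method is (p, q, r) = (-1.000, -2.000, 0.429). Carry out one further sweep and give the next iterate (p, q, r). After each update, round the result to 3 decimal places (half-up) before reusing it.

(-1.486, -1.464, 1.714)

One sweep:
  p = (-3 - (-2)·-2.000 - (1)·0.429) / (5) = -1.486
  q = (-12 - (-1)·-1.000 - (-3)·0.429) / (8) = -1.464
  r = (-5 - (-3)·-1.000 - (-2)·-2.000) / (-7) = 1.714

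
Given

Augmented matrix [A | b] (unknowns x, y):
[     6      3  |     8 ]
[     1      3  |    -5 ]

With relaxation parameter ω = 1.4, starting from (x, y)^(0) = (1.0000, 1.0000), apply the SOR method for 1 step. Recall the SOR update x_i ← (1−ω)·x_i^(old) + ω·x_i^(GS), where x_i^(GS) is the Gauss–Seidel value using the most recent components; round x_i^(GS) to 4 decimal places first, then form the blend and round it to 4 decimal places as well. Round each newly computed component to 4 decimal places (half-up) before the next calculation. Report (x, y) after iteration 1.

(0.7666, -3.0911)

Iteration 1:
  x: GS value = (8 - (3)·1.0000) / (6) = 0.8333;  x ← (1−ω)·1.0000 + ω·0.8333 = 0.7666
  y: GS value = (-5 - (1)·0.7666) / (3) = -1.9222;  y ← (1−ω)·1.0000 + ω·-1.9222 = -3.0911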